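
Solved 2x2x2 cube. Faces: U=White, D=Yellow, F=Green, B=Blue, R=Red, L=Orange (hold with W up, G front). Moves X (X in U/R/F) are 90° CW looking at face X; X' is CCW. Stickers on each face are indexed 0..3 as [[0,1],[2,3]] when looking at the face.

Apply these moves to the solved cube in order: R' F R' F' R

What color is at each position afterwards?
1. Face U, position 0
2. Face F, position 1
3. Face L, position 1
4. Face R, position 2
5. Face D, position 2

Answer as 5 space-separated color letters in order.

After move 1 (R'): R=RRRR U=WBWB F=GWGW D=YGYG B=YBYB
After move 2 (F): F=GGWW U=WBOO R=WRBR D=RRYG L=OYOG
After move 3 (R'): R=RRWB U=WYOY F=GBWO D=RGYW B=GBRB
After move 4 (F'): F=BOGW U=WYRW R=GRRB D=YGYW L=OYOO
After move 5 (R): R=RGBR U=WORW F=BGGW D=YRYG B=WBYB
Query 1: U[0] = W
Query 2: F[1] = G
Query 3: L[1] = Y
Query 4: R[2] = B
Query 5: D[2] = Y

Answer: W G Y B Y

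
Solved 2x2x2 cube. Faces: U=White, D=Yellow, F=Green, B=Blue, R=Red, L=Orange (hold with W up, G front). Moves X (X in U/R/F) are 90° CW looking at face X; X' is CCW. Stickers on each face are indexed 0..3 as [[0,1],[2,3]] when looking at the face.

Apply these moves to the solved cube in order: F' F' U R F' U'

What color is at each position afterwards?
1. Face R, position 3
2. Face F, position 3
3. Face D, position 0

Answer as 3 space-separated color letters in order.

After move 1 (F'): F=GGGG U=WWRR R=YRYR D=OOYY L=OWOW
After move 2 (F'): F=GGGG U=WWYY R=OROR D=WWYY L=OROR
After move 3 (U): U=YWYW F=ORGG R=BBOR B=ORBB L=GGOR
After move 4 (R): R=OBRB U=YRYG F=OWGY D=WBYO B=WRWB
After move 5 (F'): F=WYOG U=YROR R=BBWB D=GRYO L=GGOY
After move 6 (U'): U=RRYO F=GGOG R=WYWB B=BBWB L=WROY
Query 1: R[3] = B
Query 2: F[3] = G
Query 3: D[0] = G

Answer: B G G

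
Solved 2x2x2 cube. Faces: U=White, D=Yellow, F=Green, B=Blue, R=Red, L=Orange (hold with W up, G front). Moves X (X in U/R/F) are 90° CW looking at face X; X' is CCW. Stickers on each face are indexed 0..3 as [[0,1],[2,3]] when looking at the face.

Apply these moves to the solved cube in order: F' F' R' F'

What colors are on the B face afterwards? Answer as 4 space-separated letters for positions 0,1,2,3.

Answer: Y B W B

Derivation:
After move 1 (F'): F=GGGG U=WWRR R=YRYR D=OOYY L=OWOW
After move 2 (F'): F=GGGG U=WWYY R=OROR D=WWYY L=OROR
After move 3 (R'): R=RROO U=WBYB F=GWGY D=WGYG B=YBWB
After move 4 (F'): F=WYGG U=WBRO R=GRWO D=RRYG L=OBOY
Query: B face = YBWB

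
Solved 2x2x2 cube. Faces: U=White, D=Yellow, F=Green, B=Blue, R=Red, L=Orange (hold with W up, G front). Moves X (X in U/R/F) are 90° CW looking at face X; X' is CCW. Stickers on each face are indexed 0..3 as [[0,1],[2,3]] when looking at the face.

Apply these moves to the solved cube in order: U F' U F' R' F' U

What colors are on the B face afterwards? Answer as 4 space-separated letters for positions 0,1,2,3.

Answer: R G W B

Derivation:
After move 1 (U): U=WWWW F=RRGG R=BBRR B=OOBB L=GGOO
After move 2 (F'): F=RGRG U=WWBR R=YBYR D=GOYY L=GWOW
After move 3 (U): U=BWRW F=YBRG R=OOYR B=GWBB L=RGOW
After move 4 (F'): F=BGYR U=BWOY R=OOGR D=GWYY L=RWOR
After move 5 (R'): R=OROG U=BBOG F=BWYY D=GGYR B=YWWB
After move 6 (F'): F=WYBY U=BBOO R=GRGG D=WRYR L=RGOO
After move 7 (U): U=OBOB F=GRBY R=YWGG B=RGWB L=WYOO
Query: B face = RGWB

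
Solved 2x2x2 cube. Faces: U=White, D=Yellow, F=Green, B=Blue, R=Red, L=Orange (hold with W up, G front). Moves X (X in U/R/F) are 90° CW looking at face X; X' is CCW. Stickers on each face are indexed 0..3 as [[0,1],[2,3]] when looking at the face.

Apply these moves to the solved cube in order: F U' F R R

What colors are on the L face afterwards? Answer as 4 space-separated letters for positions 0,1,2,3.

After move 1 (F): F=GGGG U=WWOO R=WRWR D=RRYY L=OYOY
After move 2 (U'): U=WOWO F=OYGG R=GGWR B=WRBB L=BBOY
After move 3 (F): F=GOGY U=WOYB R=WGOR D=WGYY L=BROR
After move 4 (R): R=OWRG U=WOYY F=GGGY D=WBYW B=BROB
After move 5 (R): R=ROGW U=WGYY F=GBGW D=WOYB B=YROB
Query: L face = BROR

Answer: B R O R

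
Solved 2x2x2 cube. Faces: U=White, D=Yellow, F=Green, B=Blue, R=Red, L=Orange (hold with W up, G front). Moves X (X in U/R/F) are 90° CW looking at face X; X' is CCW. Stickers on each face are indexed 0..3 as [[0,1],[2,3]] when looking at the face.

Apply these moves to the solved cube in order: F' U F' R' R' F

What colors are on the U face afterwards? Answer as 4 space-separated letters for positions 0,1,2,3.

Answer: R W R W

Derivation:
After move 1 (F'): F=GGGG U=WWRR R=YRYR D=OOYY L=OWOW
After move 2 (U): U=RWRW F=YRGG R=BBYR B=OWBB L=GGOW
After move 3 (F'): F=RGYG U=RWBY R=OBOR D=GWYY L=GWOR
After move 4 (R'): R=BROO U=RBBO F=RWYY D=GGYG B=YWWB
After move 5 (R'): R=ROBO U=RWBY F=RBYO D=GWYY B=GWGB
After move 6 (F): F=YROB U=RWRW R=BOYO D=BRYY L=GGOW
Query: U face = RWRW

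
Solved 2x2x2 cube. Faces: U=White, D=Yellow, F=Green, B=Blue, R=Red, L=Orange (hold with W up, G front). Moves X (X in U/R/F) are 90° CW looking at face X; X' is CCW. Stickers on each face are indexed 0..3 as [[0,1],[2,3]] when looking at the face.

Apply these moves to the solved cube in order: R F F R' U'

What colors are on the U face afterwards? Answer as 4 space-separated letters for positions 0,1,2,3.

After move 1 (R): R=RRRR U=WGWG F=GYGY D=YBYB B=WBWB
After move 2 (F): F=GGYY U=WGOO R=WRGR D=RRYB L=OYOB
After move 3 (F): F=YGYG U=WGBY R=OROR D=GWYB L=OROR
After move 4 (R'): R=RROO U=WWBW F=YGYY D=GGYG B=BBWB
After move 5 (U'): U=WWWB F=ORYY R=YGOO B=RRWB L=BBOR
Query: U face = WWWB

Answer: W W W B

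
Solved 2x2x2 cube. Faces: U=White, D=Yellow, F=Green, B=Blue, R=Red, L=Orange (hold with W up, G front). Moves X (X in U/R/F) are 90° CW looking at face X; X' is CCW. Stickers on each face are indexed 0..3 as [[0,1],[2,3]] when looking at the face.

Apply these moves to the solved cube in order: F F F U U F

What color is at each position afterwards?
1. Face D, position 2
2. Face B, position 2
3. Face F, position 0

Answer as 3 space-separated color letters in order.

After move 1 (F): F=GGGG U=WWOO R=WRWR D=RRYY L=OYOY
After move 2 (F): F=GGGG U=WWYY R=OROR D=WWYY L=OROR
After move 3 (F): F=GGGG U=WWRR R=YRYR D=OOYY L=OWOW
After move 4 (U): U=RWRW F=YRGG R=BBYR B=OWBB L=GGOW
After move 5 (U): U=RRWW F=BBGG R=OWYR B=GGBB L=YROW
After move 6 (F): F=GBGB U=RRWR R=WWWR D=YOYY L=YOOO
Query 1: D[2] = Y
Query 2: B[2] = B
Query 3: F[0] = G

Answer: Y B G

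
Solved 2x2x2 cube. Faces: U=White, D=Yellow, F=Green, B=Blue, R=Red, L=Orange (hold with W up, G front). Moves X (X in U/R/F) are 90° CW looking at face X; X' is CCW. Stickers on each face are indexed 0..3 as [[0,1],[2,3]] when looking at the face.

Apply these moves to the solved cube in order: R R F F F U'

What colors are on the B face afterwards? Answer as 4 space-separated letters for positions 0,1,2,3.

Answer: W R G B

Derivation:
After move 1 (R): R=RRRR U=WGWG F=GYGY D=YBYB B=WBWB
After move 2 (R): R=RRRR U=WYWY F=GBGB D=YWYW B=GBGB
After move 3 (F): F=GGBB U=WYOO R=WRYR D=RRYW L=OYOW
After move 4 (F): F=BGBG U=WYWY R=OROR D=YWYW L=OROR
After move 5 (F): F=BBGG U=WYRR R=WRYR D=OOYW L=OYOW
After move 6 (U'): U=YRWR F=OYGG R=BBYR B=WRGB L=GBOW
Query: B face = WRGB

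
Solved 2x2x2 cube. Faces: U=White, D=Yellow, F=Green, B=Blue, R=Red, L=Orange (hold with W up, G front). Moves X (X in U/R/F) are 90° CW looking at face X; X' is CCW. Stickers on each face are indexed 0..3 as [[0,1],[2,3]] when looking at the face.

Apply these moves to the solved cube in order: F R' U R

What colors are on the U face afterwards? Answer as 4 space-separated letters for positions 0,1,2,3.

Answer: O R B O

Derivation:
After move 1 (F): F=GGGG U=WWOO R=WRWR D=RRYY L=OYOY
After move 2 (R'): R=RRWW U=WBOB F=GWGO D=RGYG B=YBRB
After move 3 (U): U=OWBB F=RRGO R=YBWW B=OYRB L=GWOY
After move 4 (R): R=WYWB U=ORBO F=RGGG D=RRYO B=BYWB
Query: U face = ORBO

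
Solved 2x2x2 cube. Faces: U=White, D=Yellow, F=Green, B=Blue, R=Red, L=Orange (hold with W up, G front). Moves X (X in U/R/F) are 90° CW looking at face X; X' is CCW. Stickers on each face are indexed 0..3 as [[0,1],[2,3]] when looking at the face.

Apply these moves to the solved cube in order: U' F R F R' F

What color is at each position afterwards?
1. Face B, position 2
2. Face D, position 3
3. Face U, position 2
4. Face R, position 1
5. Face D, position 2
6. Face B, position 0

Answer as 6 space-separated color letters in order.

Answer: W G B G Y R

Derivation:
After move 1 (U'): U=WWWW F=OOGG R=GGRR B=RRBB L=BBOO
After move 2 (F): F=GOGO U=WWOB R=WGWR D=RGYY L=BYOY
After move 3 (R): R=WWRG U=WOOO F=GGGY D=RBYR B=BRWB
After move 4 (F): F=GGYG U=WOYY R=OWOG D=RWYR L=BROB
After move 5 (R'): R=WGOO U=WWYB F=GOYY D=RGYG B=RRWB
After move 6 (F): F=YGYO U=WWBR R=YGBO D=OWYG L=BROG
Query 1: B[2] = W
Query 2: D[3] = G
Query 3: U[2] = B
Query 4: R[1] = G
Query 5: D[2] = Y
Query 6: B[0] = R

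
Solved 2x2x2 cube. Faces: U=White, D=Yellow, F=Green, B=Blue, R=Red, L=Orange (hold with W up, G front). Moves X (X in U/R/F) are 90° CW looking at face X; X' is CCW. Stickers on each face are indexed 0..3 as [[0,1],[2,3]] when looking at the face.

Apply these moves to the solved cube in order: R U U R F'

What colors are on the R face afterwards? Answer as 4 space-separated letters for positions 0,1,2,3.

Answer: W O Y O

Derivation:
After move 1 (R): R=RRRR U=WGWG F=GYGY D=YBYB B=WBWB
After move 2 (U): U=WWGG F=RRGY R=WBRR B=OOWB L=GYOO
After move 3 (U): U=GWGW F=WBGY R=OORR B=GYWB L=RROO
After move 4 (R): R=RORO U=GBGY F=WBGB D=YWYG B=WYWB
After move 5 (F'): F=BBWG U=GBRR R=WOYO D=ROYG L=RYOG
Query: R face = WOYO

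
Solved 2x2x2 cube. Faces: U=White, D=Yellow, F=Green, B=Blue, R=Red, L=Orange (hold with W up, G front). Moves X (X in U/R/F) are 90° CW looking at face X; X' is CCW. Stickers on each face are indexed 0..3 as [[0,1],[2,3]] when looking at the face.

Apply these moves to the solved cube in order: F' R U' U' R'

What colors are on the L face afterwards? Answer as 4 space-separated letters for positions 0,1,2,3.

Answer: Y Y O W

Derivation:
After move 1 (F'): F=GGGG U=WWRR R=YRYR D=OOYY L=OWOW
After move 2 (R): R=YYRR U=WGRG F=GOGY D=OBYB B=RBWB
After move 3 (U'): U=GGWR F=OWGY R=GORR B=YYWB L=RBOW
After move 4 (U'): U=GRGW F=RBGY R=OWRR B=GOWB L=YYOW
After move 5 (R'): R=WROR U=GWGG F=RRGW D=OBYY B=BOBB
Query: L face = YYOW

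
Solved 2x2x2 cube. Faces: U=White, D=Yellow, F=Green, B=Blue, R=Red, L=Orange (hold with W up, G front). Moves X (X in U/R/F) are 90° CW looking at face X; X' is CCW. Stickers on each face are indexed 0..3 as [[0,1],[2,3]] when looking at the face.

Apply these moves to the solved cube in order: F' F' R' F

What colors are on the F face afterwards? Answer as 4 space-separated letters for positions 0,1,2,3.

After move 1 (F'): F=GGGG U=WWRR R=YRYR D=OOYY L=OWOW
After move 2 (F'): F=GGGG U=WWYY R=OROR D=WWYY L=OROR
After move 3 (R'): R=RROO U=WBYB F=GWGY D=WGYG B=YBWB
After move 4 (F): F=GGYW U=WBRR R=YRBO D=ORYG L=OWOG
Query: F face = GGYW

Answer: G G Y W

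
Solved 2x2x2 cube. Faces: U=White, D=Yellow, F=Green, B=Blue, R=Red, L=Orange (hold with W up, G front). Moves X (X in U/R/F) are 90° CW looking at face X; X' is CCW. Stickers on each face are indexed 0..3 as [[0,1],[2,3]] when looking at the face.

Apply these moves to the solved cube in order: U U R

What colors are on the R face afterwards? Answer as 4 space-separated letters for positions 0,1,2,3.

Answer: R O R O

Derivation:
After move 1 (U): U=WWWW F=RRGG R=BBRR B=OOBB L=GGOO
After move 2 (U): U=WWWW F=BBGG R=OORR B=GGBB L=RROO
After move 3 (R): R=RORO U=WBWG F=BYGY D=YBYG B=WGWB
Query: R face = RORO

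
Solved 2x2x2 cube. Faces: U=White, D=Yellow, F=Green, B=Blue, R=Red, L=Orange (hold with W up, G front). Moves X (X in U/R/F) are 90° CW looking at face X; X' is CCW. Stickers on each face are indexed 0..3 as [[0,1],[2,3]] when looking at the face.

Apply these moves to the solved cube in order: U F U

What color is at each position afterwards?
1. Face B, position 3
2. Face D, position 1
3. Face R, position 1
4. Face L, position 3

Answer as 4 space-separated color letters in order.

Answer: B B O Y

Derivation:
After move 1 (U): U=WWWW F=RRGG R=BBRR B=OOBB L=GGOO
After move 2 (F): F=GRGR U=WWOG R=WBWR D=RBYY L=GYOY
After move 3 (U): U=OWGW F=WBGR R=OOWR B=GYBB L=GROY
Query 1: B[3] = B
Query 2: D[1] = B
Query 3: R[1] = O
Query 4: L[3] = Y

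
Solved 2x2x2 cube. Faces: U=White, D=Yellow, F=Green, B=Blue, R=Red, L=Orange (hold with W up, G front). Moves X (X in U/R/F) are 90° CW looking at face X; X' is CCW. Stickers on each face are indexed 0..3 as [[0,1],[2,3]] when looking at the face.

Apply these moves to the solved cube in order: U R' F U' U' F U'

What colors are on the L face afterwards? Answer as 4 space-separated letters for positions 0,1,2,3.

After move 1 (U): U=WWWW F=RRGG R=BBRR B=OOBB L=GGOO
After move 2 (R'): R=BRBR U=WBWO F=RWGW D=YRYG B=YOYB
After move 3 (F): F=GRWW U=WBOG R=WROR D=BBYG L=GYOR
After move 4 (U'): U=BGWO F=GYWW R=GROR B=WRYB L=YOOR
After move 5 (U'): U=GOBW F=YOWW R=GYOR B=GRYB L=WROR
After move 6 (F): F=WYWO U=GORR R=BYWR D=OGYG L=WBOB
After move 7 (U'): U=ORGR F=WBWO R=WYWR B=BYYB L=GROB
Query: L face = GROB

Answer: G R O B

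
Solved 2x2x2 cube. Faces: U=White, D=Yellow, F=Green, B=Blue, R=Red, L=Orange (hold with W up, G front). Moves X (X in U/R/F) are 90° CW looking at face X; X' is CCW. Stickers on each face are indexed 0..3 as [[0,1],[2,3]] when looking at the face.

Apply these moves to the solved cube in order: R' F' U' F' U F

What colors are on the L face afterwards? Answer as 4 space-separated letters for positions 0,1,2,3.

Answer: B B O W

Derivation:
After move 1 (R'): R=RRRR U=WBWB F=GWGW D=YGYG B=YBYB
After move 2 (F'): F=WWGG U=WBRR R=GRYR D=OOYG L=OBOW
After move 3 (U'): U=BRWR F=OBGG R=WWYR B=GRYB L=YBOW
After move 4 (F'): F=BGOG U=BRWY R=OWOR D=BWYG L=YROW
After move 5 (U): U=WBYR F=OWOG R=GROR B=YRYB L=BGOW
After move 6 (F): F=OOGW U=WBWG R=YRRR D=OGYG L=BBOW
Query: L face = BBOW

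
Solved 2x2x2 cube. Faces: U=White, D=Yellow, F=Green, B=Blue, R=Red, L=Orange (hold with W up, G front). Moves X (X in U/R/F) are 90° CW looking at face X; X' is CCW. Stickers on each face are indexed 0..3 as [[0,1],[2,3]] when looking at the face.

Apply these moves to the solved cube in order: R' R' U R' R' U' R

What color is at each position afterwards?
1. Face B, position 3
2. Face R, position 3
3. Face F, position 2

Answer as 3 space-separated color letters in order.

Answer: B G G

Derivation:
After move 1 (R'): R=RRRR U=WBWB F=GWGW D=YGYG B=YBYB
After move 2 (R'): R=RRRR U=WYWY F=GBGB D=YWYW B=GBGB
After move 3 (U): U=WWYY F=RRGB R=GBRR B=OOGB L=GBOO
After move 4 (R'): R=BRGR U=WGYO F=RWGY D=YRYB B=WOWB
After move 5 (R'): R=RRBG U=WWYW F=RGGO D=YWYY B=BORB
After move 6 (U'): U=WWWY F=GBGO R=RGBG B=RRRB L=BOOO
After move 7 (R): R=BRGG U=WBWO F=GWGY D=YRYR B=YRWB
Query 1: B[3] = B
Query 2: R[3] = G
Query 3: F[2] = G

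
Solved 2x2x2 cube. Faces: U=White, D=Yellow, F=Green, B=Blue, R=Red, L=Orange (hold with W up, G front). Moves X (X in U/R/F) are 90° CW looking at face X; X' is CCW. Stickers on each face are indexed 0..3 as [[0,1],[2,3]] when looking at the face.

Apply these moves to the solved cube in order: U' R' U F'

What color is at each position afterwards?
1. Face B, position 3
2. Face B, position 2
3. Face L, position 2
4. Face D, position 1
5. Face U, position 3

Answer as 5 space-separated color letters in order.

After move 1 (U'): U=WWWW F=OOGG R=GGRR B=RRBB L=BBOO
After move 2 (R'): R=GRGR U=WBWR F=OWGW D=YOYG B=YRYB
After move 3 (U): U=WWRB F=GRGW R=YRGR B=BBYB L=OWOO
After move 4 (F'): F=RWGG U=WWYG R=ORYR D=WOYG L=OBOR
Query 1: B[3] = B
Query 2: B[2] = Y
Query 3: L[2] = O
Query 4: D[1] = O
Query 5: U[3] = G

Answer: B Y O O G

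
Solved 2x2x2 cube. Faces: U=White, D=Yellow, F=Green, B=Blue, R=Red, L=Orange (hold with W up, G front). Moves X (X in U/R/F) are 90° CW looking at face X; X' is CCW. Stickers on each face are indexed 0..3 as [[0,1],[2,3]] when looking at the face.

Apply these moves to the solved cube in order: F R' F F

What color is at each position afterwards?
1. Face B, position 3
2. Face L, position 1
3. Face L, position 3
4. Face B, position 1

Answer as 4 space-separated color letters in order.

Answer: B W R B

Derivation:
After move 1 (F): F=GGGG U=WWOO R=WRWR D=RRYY L=OYOY
After move 2 (R'): R=RRWW U=WBOB F=GWGO D=RGYG B=YBRB
After move 3 (F): F=GGOW U=WBYY R=ORBW D=WRYG L=OROG
After move 4 (F): F=OGWG U=WBGR R=YRYW D=BOYG L=OWOR
Query 1: B[3] = B
Query 2: L[1] = W
Query 3: L[3] = R
Query 4: B[1] = B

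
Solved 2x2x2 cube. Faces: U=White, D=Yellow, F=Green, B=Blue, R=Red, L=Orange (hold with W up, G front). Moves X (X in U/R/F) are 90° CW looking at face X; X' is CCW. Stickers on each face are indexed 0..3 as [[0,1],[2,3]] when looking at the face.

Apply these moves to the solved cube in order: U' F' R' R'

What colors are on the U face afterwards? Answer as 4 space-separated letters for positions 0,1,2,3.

Answer: W O G Y

Derivation:
After move 1 (U'): U=WWWW F=OOGG R=GGRR B=RRBB L=BBOO
After move 2 (F'): F=OGOG U=WWGR R=YGYR D=BOYY L=BWOW
After move 3 (R'): R=GRYY U=WBGR F=OWOR D=BGYG B=YROB
After move 4 (R'): R=RYGY U=WOGY F=OBOR D=BWYR B=GRGB
Query: U face = WOGY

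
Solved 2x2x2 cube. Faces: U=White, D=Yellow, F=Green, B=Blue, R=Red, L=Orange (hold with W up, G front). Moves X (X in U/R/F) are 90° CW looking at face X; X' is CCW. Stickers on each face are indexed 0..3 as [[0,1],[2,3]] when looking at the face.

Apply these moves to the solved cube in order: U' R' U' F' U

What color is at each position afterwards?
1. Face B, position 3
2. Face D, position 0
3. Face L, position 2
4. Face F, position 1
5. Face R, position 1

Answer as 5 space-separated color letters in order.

Answer: B R O W R

Derivation:
After move 1 (U'): U=WWWW F=OOGG R=GGRR B=RRBB L=BBOO
After move 2 (R'): R=GRGR U=WBWR F=OWGW D=YOYG B=YRYB
After move 3 (U'): U=BRWW F=BBGW R=OWGR B=GRYB L=YROO
After move 4 (F'): F=BWBG U=BROG R=OWYR D=ROYG L=YWOW
After move 5 (U): U=OBGR F=OWBG R=GRYR B=YWYB L=BWOW
Query 1: B[3] = B
Query 2: D[0] = R
Query 3: L[2] = O
Query 4: F[1] = W
Query 5: R[1] = R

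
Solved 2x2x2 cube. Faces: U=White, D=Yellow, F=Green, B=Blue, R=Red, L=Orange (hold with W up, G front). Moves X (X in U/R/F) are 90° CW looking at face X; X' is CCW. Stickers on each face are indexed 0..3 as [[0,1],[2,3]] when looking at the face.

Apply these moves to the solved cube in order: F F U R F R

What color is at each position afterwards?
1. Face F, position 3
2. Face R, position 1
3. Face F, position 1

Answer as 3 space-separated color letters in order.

After move 1 (F): F=GGGG U=WWOO R=WRWR D=RRYY L=OYOY
After move 2 (F): F=GGGG U=WWYY R=OROR D=WWYY L=OROR
After move 3 (U): U=YWYW F=ORGG R=BBOR B=ORBB L=GGOR
After move 4 (R): R=OBRB U=YRYG F=OWGY D=WBYO B=WRWB
After move 5 (F): F=GOYW U=YRRG R=YBGB D=ROYO L=GWOB
After move 6 (R): R=GYBB U=YORW F=GOYO D=RWYW B=GRRB
Query 1: F[3] = O
Query 2: R[1] = Y
Query 3: F[1] = O

Answer: O Y O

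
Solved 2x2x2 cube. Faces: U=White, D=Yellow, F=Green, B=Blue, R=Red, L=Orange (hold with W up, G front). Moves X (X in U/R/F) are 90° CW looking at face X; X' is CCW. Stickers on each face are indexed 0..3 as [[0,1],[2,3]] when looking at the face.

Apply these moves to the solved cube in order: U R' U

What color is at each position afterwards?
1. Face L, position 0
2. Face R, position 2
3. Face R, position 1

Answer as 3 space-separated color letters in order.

After move 1 (U): U=WWWW F=RRGG R=BBRR B=OOBB L=GGOO
After move 2 (R'): R=BRBR U=WBWO F=RWGW D=YRYG B=YOYB
After move 3 (U): U=WWOB F=BRGW R=YOBR B=GGYB L=RWOO
Query 1: L[0] = R
Query 2: R[2] = B
Query 3: R[1] = O

Answer: R B O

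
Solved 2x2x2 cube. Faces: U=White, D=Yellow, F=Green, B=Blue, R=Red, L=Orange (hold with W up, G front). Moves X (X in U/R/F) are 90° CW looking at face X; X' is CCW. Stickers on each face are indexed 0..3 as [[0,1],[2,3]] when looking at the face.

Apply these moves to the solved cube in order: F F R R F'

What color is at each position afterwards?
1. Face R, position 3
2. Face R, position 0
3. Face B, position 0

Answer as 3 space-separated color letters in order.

After move 1 (F): F=GGGG U=WWOO R=WRWR D=RRYY L=OYOY
After move 2 (F): F=GGGG U=WWYY R=OROR D=WWYY L=OROR
After move 3 (R): R=OORR U=WGYG F=GWGY D=WBYB B=YBWB
After move 4 (R): R=RORO U=WWYY F=GBGB D=WWYY B=GBGB
After move 5 (F'): F=BBGG U=WWRR R=WOWO D=RRYY L=OYOY
Query 1: R[3] = O
Query 2: R[0] = W
Query 3: B[0] = G

Answer: O W G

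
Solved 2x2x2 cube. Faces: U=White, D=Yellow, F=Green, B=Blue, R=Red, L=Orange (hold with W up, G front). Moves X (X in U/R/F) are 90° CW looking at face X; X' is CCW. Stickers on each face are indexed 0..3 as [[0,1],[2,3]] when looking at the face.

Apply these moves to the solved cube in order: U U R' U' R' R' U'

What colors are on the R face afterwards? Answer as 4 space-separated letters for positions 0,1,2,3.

After move 1 (U): U=WWWW F=RRGG R=BBRR B=OOBB L=GGOO
After move 2 (U): U=WWWW F=BBGG R=OORR B=GGBB L=RROO
After move 3 (R'): R=OROR U=WBWG F=BWGW D=YBYG B=YGYB
After move 4 (U'): U=BGWW F=RRGW R=BWOR B=ORYB L=YGOO
After move 5 (R'): R=WRBO U=BYWO F=RGGW D=YRYW B=GRBB
After move 6 (R'): R=ROWB U=BBWG F=RYGO D=YGYW B=WRRB
After move 7 (U'): U=BGBW F=YGGO R=RYWB B=RORB L=WROO
Query: R face = RYWB

Answer: R Y W B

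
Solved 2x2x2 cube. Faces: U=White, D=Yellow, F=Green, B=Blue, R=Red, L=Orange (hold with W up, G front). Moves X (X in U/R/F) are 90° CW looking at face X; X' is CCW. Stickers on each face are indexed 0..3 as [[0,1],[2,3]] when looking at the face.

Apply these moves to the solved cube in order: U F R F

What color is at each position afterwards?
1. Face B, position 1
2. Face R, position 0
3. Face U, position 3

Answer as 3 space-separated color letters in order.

Answer: O O Y

Derivation:
After move 1 (U): U=WWWW F=RRGG R=BBRR B=OOBB L=GGOO
After move 2 (F): F=GRGR U=WWOG R=WBWR D=RBYY L=GYOY
After move 3 (R): R=WWRB U=WROR F=GBGY D=RBYO B=GOWB
After move 4 (F): F=GGYB U=WRYY R=OWRB D=RWYO L=GROB
Query 1: B[1] = O
Query 2: R[0] = O
Query 3: U[3] = Y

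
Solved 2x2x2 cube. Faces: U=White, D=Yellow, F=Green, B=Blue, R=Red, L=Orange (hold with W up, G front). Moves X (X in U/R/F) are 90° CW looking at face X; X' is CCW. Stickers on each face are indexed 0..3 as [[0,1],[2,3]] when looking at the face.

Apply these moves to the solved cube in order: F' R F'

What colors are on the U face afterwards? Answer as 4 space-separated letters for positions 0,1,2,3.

Answer: W G Y R

Derivation:
After move 1 (F'): F=GGGG U=WWRR R=YRYR D=OOYY L=OWOW
After move 2 (R): R=YYRR U=WGRG F=GOGY D=OBYB B=RBWB
After move 3 (F'): F=OYGG U=WGYR R=BYOR D=WWYB L=OGOR
Query: U face = WGYR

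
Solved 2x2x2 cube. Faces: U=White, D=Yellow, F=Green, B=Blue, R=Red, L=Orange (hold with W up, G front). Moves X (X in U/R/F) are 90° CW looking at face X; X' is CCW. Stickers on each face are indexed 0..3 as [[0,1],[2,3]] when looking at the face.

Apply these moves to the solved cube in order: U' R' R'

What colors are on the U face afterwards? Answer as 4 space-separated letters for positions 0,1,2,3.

After move 1 (U'): U=WWWW F=OOGG R=GGRR B=RRBB L=BBOO
After move 2 (R'): R=GRGR U=WBWR F=OWGW D=YOYG B=YRYB
After move 3 (R'): R=RRGG U=WYWY F=OBGR D=YWYW B=GROB
Query: U face = WYWY

Answer: W Y W Y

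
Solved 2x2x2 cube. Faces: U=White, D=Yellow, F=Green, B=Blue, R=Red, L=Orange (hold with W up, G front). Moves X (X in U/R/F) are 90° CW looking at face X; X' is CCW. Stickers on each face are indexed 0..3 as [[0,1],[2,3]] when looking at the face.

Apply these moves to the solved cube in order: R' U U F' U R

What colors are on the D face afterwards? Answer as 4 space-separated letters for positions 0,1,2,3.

Answer: R Y Y R

Derivation:
After move 1 (R'): R=RRRR U=WBWB F=GWGW D=YGYG B=YBYB
After move 2 (U): U=WWBB F=RRGW R=YBRR B=OOYB L=GWOO
After move 3 (U): U=BWBW F=YBGW R=OORR B=GWYB L=RROO
After move 4 (F'): F=BWYG U=BWOR R=GOYR D=ROYG L=RWOB
After move 5 (U): U=OBRW F=GOYG R=GWYR B=RWYB L=BWOB
After move 6 (R): R=YGRW U=OORG F=GOYG D=RYYR B=WWBB
Query: D face = RYYR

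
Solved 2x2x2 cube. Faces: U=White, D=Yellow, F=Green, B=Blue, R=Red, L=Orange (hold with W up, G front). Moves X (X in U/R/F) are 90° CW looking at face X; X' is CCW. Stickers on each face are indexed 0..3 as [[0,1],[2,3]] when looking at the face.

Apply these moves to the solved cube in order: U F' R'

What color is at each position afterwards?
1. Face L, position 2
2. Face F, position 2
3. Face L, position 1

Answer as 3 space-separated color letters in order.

Answer: O R W

Derivation:
After move 1 (U): U=WWWW F=RRGG R=BBRR B=OOBB L=GGOO
After move 2 (F'): F=RGRG U=WWBR R=YBYR D=GOYY L=GWOW
After move 3 (R'): R=BRYY U=WBBO F=RWRR D=GGYG B=YOOB
Query 1: L[2] = O
Query 2: F[2] = R
Query 3: L[1] = W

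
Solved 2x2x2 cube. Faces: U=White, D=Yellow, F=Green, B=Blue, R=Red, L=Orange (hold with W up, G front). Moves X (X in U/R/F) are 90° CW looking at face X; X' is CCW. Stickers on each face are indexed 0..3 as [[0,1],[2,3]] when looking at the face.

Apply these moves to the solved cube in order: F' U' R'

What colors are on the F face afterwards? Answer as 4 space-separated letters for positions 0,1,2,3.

After move 1 (F'): F=GGGG U=WWRR R=YRYR D=OOYY L=OWOW
After move 2 (U'): U=WRWR F=OWGG R=GGYR B=YRBB L=BBOW
After move 3 (R'): R=GRGY U=WBWY F=ORGR D=OWYG B=YROB
Query: F face = ORGR

Answer: O R G R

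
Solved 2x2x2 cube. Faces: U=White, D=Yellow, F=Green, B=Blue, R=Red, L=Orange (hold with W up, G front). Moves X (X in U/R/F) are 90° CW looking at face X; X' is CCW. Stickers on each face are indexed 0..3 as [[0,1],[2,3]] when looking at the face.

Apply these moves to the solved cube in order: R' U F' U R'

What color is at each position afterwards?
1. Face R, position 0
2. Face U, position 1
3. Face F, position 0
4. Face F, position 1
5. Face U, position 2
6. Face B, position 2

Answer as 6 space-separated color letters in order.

After move 1 (R'): R=RRRR U=WBWB F=GWGW D=YGYG B=YBYB
After move 2 (U): U=WWBB F=RRGW R=YBRR B=OOYB L=GWOO
After move 3 (F'): F=RWRG U=WWYR R=GBYR D=WOYG L=GBOB
After move 4 (U): U=YWRW F=GBRG R=OOYR B=GBYB L=RWOB
After move 5 (R'): R=OROY U=YYRG F=GWRW D=WBYG B=GBOB
Query 1: R[0] = O
Query 2: U[1] = Y
Query 3: F[0] = G
Query 4: F[1] = W
Query 5: U[2] = R
Query 6: B[2] = O

Answer: O Y G W R O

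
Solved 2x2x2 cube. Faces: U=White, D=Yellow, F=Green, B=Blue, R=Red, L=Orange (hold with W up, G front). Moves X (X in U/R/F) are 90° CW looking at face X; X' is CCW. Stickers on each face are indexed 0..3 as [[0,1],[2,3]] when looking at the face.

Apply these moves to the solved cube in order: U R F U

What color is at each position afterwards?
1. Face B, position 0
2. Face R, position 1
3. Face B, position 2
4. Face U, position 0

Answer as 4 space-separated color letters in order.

After move 1 (U): U=WWWW F=RRGG R=BBRR B=OOBB L=GGOO
After move 2 (R): R=RBRB U=WRWG F=RYGY D=YBYO B=WOWB
After move 3 (F): F=GRYY U=WROG R=WBGB D=RRYO L=GYOB
After move 4 (U): U=OWGR F=WBYY R=WOGB B=GYWB L=GROB
Query 1: B[0] = G
Query 2: R[1] = O
Query 3: B[2] = W
Query 4: U[0] = O

Answer: G O W O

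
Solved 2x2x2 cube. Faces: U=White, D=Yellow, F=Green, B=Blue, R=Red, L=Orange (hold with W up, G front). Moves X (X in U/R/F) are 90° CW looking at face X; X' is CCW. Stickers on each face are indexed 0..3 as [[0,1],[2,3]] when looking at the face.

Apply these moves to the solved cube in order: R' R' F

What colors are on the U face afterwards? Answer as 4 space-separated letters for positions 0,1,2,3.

After move 1 (R'): R=RRRR U=WBWB F=GWGW D=YGYG B=YBYB
After move 2 (R'): R=RRRR U=WYWY F=GBGB D=YWYW B=GBGB
After move 3 (F): F=GGBB U=WYOO R=WRYR D=RRYW L=OYOW
Query: U face = WYOO

Answer: W Y O O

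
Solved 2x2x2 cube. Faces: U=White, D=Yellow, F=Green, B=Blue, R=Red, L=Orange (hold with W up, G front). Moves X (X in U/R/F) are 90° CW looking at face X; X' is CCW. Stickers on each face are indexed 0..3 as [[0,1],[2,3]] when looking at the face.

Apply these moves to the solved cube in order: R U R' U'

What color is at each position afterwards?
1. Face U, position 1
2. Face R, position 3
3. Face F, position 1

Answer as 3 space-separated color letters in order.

Answer: O R Y

Derivation:
After move 1 (R): R=RRRR U=WGWG F=GYGY D=YBYB B=WBWB
After move 2 (U): U=WWGG F=RRGY R=WBRR B=OOWB L=GYOO
After move 3 (R'): R=BRWR U=WWGO F=RWGG D=YRYY B=BOBB
After move 4 (U'): U=WOWG F=GYGG R=RWWR B=BRBB L=BOOO
Query 1: U[1] = O
Query 2: R[3] = R
Query 3: F[1] = Y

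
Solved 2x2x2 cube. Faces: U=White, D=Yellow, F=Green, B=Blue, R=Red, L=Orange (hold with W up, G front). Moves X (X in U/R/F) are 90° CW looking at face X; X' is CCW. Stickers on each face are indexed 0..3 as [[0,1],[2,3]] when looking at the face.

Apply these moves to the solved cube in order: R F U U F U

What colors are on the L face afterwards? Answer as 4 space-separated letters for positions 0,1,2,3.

After move 1 (R): R=RRRR U=WGWG F=GYGY D=YBYB B=WBWB
After move 2 (F): F=GGYY U=WGOO R=WRGR D=RRYB L=OYOB
After move 3 (U): U=OWOG F=WRYY R=WBGR B=OYWB L=GGOB
After move 4 (U): U=OOGW F=WBYY R=OYGR B=GGWB L=WROB
After move 5 (F): F=YWYB U=OOBR R=GYWR D=GOYB L=WROR
After move 6 (U): U=BORO F=GYYB R=GGWR B=WRWB L=YWOR
Query: L face = YWOR

Answer: Y W O R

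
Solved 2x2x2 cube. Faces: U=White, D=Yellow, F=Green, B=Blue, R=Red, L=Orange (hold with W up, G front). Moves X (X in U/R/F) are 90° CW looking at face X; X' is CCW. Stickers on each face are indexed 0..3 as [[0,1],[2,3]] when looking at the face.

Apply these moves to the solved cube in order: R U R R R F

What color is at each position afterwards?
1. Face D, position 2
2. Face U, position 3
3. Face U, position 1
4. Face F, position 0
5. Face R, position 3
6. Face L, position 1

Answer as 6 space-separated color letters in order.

Answer: Y Y W G R Y

Derivation:
After move 1 (R): R=RRRR U=WGWG F=GYGY D=YBYB B=WBWB
After move 2 (U): U=WWGG F=RRGY R=WBRR B=OOWB L=GYOO
After move 3 (R): R=RWRB U=WRGY F=RBGB D=YWYO B=GOWB
After move 4 (R): R=RRBW U=WBGB F=RWGO D=YWYG B=YORB
After move 5 (R): R=BRWR U=WWGO F=RWGG D=YRYY B=BOBB
After move 6 (F): F=GRGW U=WWOY R=GROR D=WBYY L=GYOR
Query 1: D[2] = Y
Query 2: U[3] = Y
Query 3: U[1] = W
Query 4: F[0] = G
Query 5: R[3] = R
Query 6: L[1] = Y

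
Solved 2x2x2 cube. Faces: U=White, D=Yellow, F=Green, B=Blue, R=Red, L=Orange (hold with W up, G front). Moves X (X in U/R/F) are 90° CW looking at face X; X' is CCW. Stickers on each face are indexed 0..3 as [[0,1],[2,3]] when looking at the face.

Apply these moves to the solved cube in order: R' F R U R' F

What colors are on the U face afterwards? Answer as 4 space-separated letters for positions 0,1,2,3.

After move 1 (R'): R=RRRR U=WBWB F=GWGW D=YGYG B=YBYB
After move 2 (F): F=GGWW U=WBOO R=WRBR D=RRYG L=OYOG
After move 3 (R): R=BWRR U=WGOW F=GRWG D=RYYY B=OBBB
After move 4 (U): U=OWWG F=BWWG R=OBRR B=OYBB L=GROG
After move 5 (R'): R=BROR U=OBWO F=BWWG D=RWYG B=YYYB
After move 6 (F): F=WBGW U=OBGR R=WROR D=OBYG L=GROW
Query: U face = OBGR

Answer: O B G R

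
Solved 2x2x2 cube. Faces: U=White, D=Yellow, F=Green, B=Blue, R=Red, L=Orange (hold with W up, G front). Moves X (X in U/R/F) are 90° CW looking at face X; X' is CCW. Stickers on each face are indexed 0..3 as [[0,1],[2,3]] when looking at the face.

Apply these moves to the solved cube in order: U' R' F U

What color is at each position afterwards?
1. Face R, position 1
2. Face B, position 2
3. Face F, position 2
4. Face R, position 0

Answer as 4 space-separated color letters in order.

After move 1 (U'): U=WWWW F=OOGG R=GGRR B=RRBB L=BBOO
After move 2 (R'): R=GRGR U=WBWR F=OWGW D=YOYG B=YRYB
After move 3 (F): F=GOWW U=WBOB R=WRRR D=GGYG L=BYOO
After move 4 (U): U=OWBB F=WRWW R=YRRR B=BYYB L=GOOO
Query 1: R[1] = R
Query 2: B[2] = Y
Query 3: F[2] = W
Query 4: R[0] = Y

Answer: R Y W Y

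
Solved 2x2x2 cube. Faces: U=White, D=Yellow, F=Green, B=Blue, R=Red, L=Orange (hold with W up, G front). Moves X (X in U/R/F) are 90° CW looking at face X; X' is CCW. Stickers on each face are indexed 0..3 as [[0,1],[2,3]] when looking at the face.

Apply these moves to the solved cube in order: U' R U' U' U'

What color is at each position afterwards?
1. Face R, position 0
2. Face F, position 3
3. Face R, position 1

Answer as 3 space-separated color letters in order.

Answer: W Y R

Derivation:
After move 1 (U'): U=WWWW F=OOGG R=GGRR B=RRBB L=BBOO
After move 2 (R): R=RGRG U=WOWG F=OYGY D=YBYR B=WRWB
After move 3 (U'): U=OGWW F=BBGY R=OYRG B=RGWB L=WROO
After move 4 (U'): U=GWOW F=WRGY R=BBRG B=OYWB L=RGOO
After move 5 (U'): U=WWGO F=RGGY R=WRRG B=BBWB L=OYOO
Query 1: R[0] = W
Query 2: F[3] = Y
Query 3: R[1] = R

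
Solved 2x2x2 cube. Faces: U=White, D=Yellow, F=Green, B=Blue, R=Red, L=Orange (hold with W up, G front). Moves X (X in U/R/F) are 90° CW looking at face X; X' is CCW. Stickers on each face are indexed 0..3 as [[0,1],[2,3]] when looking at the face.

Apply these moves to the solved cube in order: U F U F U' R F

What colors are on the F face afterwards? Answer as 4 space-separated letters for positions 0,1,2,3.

Answer: R G Y O

Derivation:
After move 1 (U): U=WWWW F=RRGG R=BBRR B=OOBB L=GGOO
After move 2 (F): F=GRGR U=WWOG R=WBWR D=RBYY L=GYOY
After move 3 (U): U=OWGW F=WBGR R=OOWR B=GYBB L=GROY
After move 4 (F): F=GWRB U=OWYR R=GOWR D=WOYY L=GROB
After move 5 (U'): U=WROY F=GRRB R=GWWR B=GOBB L=GYOB
After move 6 (R): R=WGRW U=WROB F=GORY D=WBYG B=YORB
After move 7 (F): F=RGYO U=WRBY R=OGBW D=RWYG L=GWOB
Query: F face = RGYO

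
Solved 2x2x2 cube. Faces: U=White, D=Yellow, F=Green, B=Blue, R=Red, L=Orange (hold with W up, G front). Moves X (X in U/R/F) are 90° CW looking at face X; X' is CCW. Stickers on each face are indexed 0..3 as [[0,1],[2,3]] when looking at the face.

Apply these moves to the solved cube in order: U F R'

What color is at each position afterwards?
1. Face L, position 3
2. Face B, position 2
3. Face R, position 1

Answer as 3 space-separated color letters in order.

Answer: Y B R

Derivation:
After move 1 (U): U=WWWW F=RRGG R=BBRR B=OOBB L=GGOO
After move 2 (F): F=GRGR U=WWOG R=WBWR D=RBYY L=GYOY
After move 3 (R'): R=BRWW U=WBOO F=GWGG D=RRYR B=YOBB
Query 1: L[3] = Y
Query 2: B[2] = B
Query 3: R[1] = R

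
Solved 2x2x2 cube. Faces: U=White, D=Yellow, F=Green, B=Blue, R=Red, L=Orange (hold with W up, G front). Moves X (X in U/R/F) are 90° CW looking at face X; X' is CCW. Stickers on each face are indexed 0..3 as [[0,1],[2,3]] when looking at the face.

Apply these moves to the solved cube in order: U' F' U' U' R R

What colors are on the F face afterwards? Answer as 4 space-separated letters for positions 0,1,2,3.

Answer: R B O O

Derivation:
After move 1 (U'): U=WWWW F=OOGG R=GGRR B=RRBB L=BBOO
After move 2 (F'): F=OGOG U=WWGR R=YGYR D=BOYY L=BWOW
After move 3 (U'): U=WRWG F=BWOG R=OGYR B=YGBB L=RROW
After move 4 (U'): U=RGWW F=RROG R=BWYR B=OGBB L=YGOW
After move 5 (R): R=YBRW U=RRWG F=ROOY D=BBYO B=WGGB
After move 6 (R): R=RYWB U=ROWY F=RBOO D=BGYW B=GGRB
Query: F face = RBOO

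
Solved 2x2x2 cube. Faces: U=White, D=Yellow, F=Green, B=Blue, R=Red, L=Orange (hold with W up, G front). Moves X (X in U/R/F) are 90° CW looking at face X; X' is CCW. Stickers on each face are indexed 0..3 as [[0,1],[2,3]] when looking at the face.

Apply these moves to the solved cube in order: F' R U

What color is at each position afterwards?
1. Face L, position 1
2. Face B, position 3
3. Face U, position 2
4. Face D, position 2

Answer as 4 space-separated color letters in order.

Answer: O B G Y

Derivation:
After move 1 (F'): F=GGGG U=WWRR R=YRYR D=OOYY L=OWOW
After move 2 (R): R=YYRR U=WGRG F=GOGY D=OBYB B=RBWB
After move 3 (U): U=RWGG F=YYGY R=RBRR B=OWWB L=GOOW
Query 1: L[1] = O
Query 2: B[3] = B
Query 3: U[2] = G
Query 4: D[2] = Y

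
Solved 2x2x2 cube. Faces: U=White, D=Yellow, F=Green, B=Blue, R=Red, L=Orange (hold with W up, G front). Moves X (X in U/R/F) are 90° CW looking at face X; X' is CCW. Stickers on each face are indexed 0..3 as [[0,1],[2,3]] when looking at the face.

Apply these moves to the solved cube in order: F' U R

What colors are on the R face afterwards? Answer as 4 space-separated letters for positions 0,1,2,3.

Answer: Y B R B

Derivation:
After move 1 (F'): F=GGGG U=WWRR R=YRYR D=OOYY L=OWOW
After move 2 (U): U=RWRW F=YRGG R=BBYR B=OWBB L=GGOW
After move 3 (R): R=YBRB U=RRRG F=YOGY D=OBYO B=WWWB
Query: R face = YBRB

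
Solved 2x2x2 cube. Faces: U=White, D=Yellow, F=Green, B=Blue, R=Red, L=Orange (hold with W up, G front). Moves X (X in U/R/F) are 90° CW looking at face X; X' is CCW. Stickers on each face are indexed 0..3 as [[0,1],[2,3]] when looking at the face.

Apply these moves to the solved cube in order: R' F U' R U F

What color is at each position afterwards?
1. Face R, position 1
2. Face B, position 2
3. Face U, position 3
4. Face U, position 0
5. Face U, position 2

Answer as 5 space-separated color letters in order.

After move 1 (R'): R=RRRR U=WBWB F=GWGW D=YGYG B=YBYB
After move 2 (F): F=GGWW U=WBOO R=WRBR D=RRYG L=OYOG
After move 3 (U'): U=BOWO F=OYWW R=GGBR B=WRYB L=YBOG
After move 4 (R): R=BGRG U=BYWW F=ORWG D=RYYW B=OROB
After move 5 (U): U=WBWY F=BGWG R=ORRG B=YBOB L=OROG
After move 6 (F): F=WBGG U=WBGR R=WRYG D=ROYW L=OROY
Query 1: R[1] = R
Query 2: B[2] = O
Query 3: U[3] = R
Query 4: U[0] = W
Query 5: U[2] = G

Answer: R O R W G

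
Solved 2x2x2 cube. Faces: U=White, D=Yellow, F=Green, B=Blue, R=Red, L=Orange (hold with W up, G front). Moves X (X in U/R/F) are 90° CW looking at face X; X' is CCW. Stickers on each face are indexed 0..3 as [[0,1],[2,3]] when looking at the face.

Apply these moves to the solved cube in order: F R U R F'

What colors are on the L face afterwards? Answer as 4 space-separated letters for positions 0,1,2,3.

After move 1 (F): F=GGGG U=WWOO R=WRWR D=RRYY L=OYOY
After move 2 (R): R=WWRR U=WGOG F=GRGY D=RBYB B=OBWB
After move 3 (U): U=OWGG F=WWGY R=OBRR B=OYWB L=GROY
After move 4 (R): R=RORB U=OWGY F=WBGB D=RWYO B=GYWB
After move 5 (F'): F=BBWG U=OWRR R=WORB D=RYYO L=GYOG
Query: L face = GYOG

Answer: G Y O G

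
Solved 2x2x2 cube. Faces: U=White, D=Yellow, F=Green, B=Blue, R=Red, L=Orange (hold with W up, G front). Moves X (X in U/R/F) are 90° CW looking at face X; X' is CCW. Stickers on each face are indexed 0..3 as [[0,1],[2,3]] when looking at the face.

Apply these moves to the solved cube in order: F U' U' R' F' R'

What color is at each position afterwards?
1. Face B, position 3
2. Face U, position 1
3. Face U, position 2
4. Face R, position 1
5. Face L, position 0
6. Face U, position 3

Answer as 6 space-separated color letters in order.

Answer: B R Y W W Y

Derivation:
After move 1 (F): F=GGGG U=WWOO R=WRWR D=RRYY L=OYOY
After move 2 (U'): U=WOWO F=OYGG R=GGWR B=WRBB L=BBOY
After move 3 (U'): U=OOWW F=BBGG R=OYWR B=GGBB L=WROY
After move 4 (R'): R=YROW U=OBWG F=BOGW D=RBYG B=YGRB
After move 5 (F'): F=OWBG U=OBYO R=BRRW D=RYYG L=WGOW
After move 6 (R'): R=RWBR U=ORYY F=OBBO D=RWYG B=GGYB
Query 1: B[3] = B
Query 2: U[1] = R
Query 3: U[2] = Y
Query 4: R[1] = W
Query 5: L[0] = W
Query 6: U[3] = Y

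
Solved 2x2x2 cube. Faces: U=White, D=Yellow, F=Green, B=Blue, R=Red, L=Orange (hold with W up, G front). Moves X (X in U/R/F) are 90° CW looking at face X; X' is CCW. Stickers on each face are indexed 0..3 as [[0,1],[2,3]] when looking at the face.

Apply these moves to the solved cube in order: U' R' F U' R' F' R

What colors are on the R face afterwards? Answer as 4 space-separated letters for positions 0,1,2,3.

Answer: G Y R R

Derivation:
After move 1 (U'): U=WWWW F=OOGG R=GGRR B=RRBB L=BBOO
After move 2 (R'): R=GRGR U=WBWR F=OWGW D=YOYG B=YRYB
After move 3 (F): F=GOWW U=WBOB R=WRRR D=GGYG L=BYOO
After move 4 (U'): U=BBWO F=BYWW R=GORR B=WRYB L=YROO
After move 5 (R'): R=ORGR U=BYWW F=BBWO D=GYYW B=GRGB
After move 6 (F'): F=BOBW U=BYOG R=YRGR D=ROYW L=YWOW
After move 7 (R): R=GYRR U=BOOW F=BOBW D=RGYG B=GRYB
Query: R face = GYRR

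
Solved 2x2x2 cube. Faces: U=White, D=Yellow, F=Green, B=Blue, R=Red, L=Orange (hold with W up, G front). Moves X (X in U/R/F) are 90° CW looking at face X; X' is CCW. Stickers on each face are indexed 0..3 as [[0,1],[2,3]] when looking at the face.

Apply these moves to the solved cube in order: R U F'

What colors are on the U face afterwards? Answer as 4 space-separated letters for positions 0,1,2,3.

After move 1 (R): R=RRRR U=WGWG F=GYGY D=YBYB B=WBWB
After move 2 (U): U=WWGG F=RRGY R=WBRR B=OOWB L=GYOO
After move 3 (F'): F=RYRG U=WWWR R=BBYR D=YOYB L=GGOG
Query: U face = WWWR

Answer: W W W R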